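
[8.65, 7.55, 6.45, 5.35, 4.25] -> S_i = 8.65 + -1.10*i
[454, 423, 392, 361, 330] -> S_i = 454 + -31*i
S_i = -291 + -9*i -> [-291, -300, -309, -318, -327]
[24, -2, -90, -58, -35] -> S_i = Random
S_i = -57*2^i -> [-57, -114, -228, -456, -912]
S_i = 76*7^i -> [76, 532, 3724, 26068, 182476]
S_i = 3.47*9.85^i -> [3.47, 34.18, 336.67, 3316.18, 32664.38]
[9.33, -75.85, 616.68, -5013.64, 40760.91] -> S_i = 9.33*(-8.13)^i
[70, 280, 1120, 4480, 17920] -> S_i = 70*4^i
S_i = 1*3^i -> [1, 3, 9, 27, 81]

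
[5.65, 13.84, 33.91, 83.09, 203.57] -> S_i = 5.65*2.45^i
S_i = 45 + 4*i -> [45, 49, 53, 57, 61]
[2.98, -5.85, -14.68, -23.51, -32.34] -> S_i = 2.98 + -8.83*i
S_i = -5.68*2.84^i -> [-5.68, -16.13, -45.81, -130.11, -369.51]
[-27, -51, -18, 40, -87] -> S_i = Random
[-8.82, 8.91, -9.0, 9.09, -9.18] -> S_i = -8.82*(-1.01)^i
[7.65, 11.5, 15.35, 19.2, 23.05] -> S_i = 7.65 + 3.85*i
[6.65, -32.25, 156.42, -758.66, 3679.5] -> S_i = 6.65*(-4.85)^i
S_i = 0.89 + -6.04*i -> [0.89, -5.15, -11.19, -17.23, -23.27]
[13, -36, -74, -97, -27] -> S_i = Random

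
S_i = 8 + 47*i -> [8, 55, 102, 149, 196]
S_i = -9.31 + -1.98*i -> [-9.31, -11.29, -13.27, -15.25, -17.23]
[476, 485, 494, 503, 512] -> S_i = 476 + 9*i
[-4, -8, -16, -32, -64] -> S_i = -4*2^i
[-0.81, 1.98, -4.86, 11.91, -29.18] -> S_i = -0.81*(-2.45)^i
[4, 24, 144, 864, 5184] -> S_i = 4*6^i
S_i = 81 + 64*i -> [81, 145, 209, 273, 337]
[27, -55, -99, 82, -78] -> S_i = Random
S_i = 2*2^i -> [2, 4, 8, 16, 32]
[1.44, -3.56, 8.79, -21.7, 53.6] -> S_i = 1.44*(-2.47)^i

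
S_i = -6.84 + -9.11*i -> [-6.84, -15.95, -25.06, -34.17, -43.28]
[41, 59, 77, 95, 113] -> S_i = 41 + 18*i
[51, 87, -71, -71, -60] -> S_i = Random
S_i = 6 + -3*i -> [6, 3, 0, -3, -6]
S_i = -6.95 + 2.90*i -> [-6.95, -4.05, -1.15, 1.75, 4.65]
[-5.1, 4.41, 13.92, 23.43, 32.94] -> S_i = -5.10 + 9.51*i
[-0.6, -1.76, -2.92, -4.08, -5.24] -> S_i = -0.60 + -1.16*i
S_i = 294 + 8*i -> [294, 302, 310, 318, 326]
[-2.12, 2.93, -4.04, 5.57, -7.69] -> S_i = -2.12*(-1.38)^i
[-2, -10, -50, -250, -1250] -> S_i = -2*5^i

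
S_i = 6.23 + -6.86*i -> [6.23, -0.63, -7.49, -14.35, -21.21]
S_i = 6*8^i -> [6, 48, 384, 3072, 24576]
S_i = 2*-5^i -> [2, -10, 50, -250, 1250]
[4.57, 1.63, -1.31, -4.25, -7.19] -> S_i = 4.57 + -2.94*i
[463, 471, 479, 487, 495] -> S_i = 463 + 8*i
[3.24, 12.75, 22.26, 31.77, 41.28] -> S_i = 3.24 + 9.51*i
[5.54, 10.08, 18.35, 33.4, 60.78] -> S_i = 5.54*1.82^i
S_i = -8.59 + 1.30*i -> [-8.59, -7.29, -5.99, -4.69, -3.39]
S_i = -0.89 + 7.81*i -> [-0.89, 6.92, 14.73, 22.54, 30.35]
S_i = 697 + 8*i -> [697, 705, 713, 721, 729]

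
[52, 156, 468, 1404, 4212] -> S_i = 52*3^i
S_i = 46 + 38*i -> [46, 84, 122, 160, 198]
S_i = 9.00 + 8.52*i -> [9.0, 17.52, 26.04, 34.56, 43.08]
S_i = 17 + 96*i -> [17, 113, 209, 305, 401]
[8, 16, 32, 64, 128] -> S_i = 8*2^i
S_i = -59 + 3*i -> [-59, -56, -53, -50, -47]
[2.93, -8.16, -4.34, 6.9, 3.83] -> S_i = Random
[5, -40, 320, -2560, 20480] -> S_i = 5*-8^i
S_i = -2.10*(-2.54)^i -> [-2.1, 5.33, -13.55, 34.41, -87.41]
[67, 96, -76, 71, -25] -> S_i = Random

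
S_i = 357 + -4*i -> [357, 353, 349, 345, 341]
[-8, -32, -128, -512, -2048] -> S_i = -8*4^i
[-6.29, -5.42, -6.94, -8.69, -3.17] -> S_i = Random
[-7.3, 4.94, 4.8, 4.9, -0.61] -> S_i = Random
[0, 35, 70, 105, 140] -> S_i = 0 + 35*i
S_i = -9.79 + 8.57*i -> [-9.79, -1.22, 7.35, 15.92, 24.49]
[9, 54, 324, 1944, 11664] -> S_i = 9*6^i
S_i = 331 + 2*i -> [331, 333, 335, 337, 339]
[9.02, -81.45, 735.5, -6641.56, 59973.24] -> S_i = 9.02*(-9.03)^i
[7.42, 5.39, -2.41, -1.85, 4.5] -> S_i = Random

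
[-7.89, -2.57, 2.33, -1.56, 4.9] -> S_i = Random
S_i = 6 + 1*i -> [6, 7, 8, 9, 10]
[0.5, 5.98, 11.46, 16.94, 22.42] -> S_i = 0.50 + 5.48*i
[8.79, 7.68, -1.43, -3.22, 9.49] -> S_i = Random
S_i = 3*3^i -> [3, 9, 27, 81, 243]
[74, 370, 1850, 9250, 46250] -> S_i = 74*5^i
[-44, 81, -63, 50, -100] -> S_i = Random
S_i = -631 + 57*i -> [-631, -574, -517, -460, -403]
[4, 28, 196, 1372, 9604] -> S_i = 4*7^i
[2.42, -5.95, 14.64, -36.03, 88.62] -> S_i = 2.42*(-2.46)^i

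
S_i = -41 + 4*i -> [-41, -37, -33, -29, -25]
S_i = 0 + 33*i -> [0, 33, 66, 99, 132]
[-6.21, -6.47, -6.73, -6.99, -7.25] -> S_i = -6.21 + -0.26*i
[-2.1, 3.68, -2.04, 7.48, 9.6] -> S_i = Random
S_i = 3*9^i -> [3, 27, 243, 2187, 19683]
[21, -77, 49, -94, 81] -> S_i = Random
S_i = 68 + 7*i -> [68, 75, 82, 89, 96]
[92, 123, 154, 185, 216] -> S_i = 92 + 31*i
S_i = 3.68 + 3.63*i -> [3.68, 7.31, 10.94, 14.57, 18.2]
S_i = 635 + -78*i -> [635, 557, 479, 401, 323]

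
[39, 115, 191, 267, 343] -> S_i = 39 + 76*i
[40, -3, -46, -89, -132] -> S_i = 40 + -43*i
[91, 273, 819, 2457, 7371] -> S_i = 91*3^i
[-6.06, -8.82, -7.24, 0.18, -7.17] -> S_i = Random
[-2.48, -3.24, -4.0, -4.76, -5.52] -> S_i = -2.48 + -0.76*i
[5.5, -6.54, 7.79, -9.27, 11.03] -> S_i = 5.50*(-1.19)^i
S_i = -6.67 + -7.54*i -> [-6.67, -14.21, -21.75, -29.29, -36.83]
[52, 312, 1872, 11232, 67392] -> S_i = 52*6^i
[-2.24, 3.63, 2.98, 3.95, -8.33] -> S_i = Random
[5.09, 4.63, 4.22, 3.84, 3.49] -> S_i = 5.09*0.91^i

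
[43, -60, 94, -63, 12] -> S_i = Random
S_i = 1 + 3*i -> [1, 4, 7, 10, 13]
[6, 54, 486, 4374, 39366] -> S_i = 6*9^i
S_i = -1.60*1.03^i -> [-1.6, -1.65, -1.7, -1.75, -1.8]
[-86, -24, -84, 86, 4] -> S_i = Random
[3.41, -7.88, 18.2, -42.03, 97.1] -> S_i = 3.41*(-2.31)^i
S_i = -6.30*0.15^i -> [-6.3, -0.94, -0.14, -0.02, -0.0]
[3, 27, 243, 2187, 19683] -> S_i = 3*9^i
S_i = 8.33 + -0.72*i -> [8.33, 7.61, 6.89, 6.17, 5.45]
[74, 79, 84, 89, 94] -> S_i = 74 + 5*i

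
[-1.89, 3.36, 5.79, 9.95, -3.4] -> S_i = Random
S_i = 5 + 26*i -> [5, 31, 57, 83, 109]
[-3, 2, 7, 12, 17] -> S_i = -3 + 5*i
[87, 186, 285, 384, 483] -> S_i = 87 + 99*i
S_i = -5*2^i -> [-5, -10, -20, -40, -80]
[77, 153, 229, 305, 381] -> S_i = 77 + 76*i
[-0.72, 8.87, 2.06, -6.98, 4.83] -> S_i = Random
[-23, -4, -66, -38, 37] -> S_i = Random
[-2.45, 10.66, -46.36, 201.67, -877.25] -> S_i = -2.45*(-4.35)^i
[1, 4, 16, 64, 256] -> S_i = 1*4^i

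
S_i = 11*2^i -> [11, 22, 44, 88, 176]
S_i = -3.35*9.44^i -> [-3.35, -31.62, -298.53, -2818.13, -26603.13]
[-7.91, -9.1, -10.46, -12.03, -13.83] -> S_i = -7.91*1.15^i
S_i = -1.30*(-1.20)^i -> [-1.3, 1.56, -1.87, 2.25, -2.7]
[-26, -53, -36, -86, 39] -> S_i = Random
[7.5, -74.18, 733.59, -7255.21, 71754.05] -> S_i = 7.50*(-9.89)^i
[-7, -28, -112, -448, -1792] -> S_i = -7*4^i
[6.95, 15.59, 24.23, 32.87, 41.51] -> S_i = 6.95 + 8.64*i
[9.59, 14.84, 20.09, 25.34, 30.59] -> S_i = 9.59 + 5.25*i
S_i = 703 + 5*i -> [703, 708, 713, 718, 723]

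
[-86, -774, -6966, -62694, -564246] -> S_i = -86*9^i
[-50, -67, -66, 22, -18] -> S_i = Random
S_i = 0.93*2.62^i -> [0.93, 2.44, 6.38, 16.73, 43.82]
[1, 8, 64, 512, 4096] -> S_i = 1*8^i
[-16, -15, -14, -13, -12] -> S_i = -16 + 1*i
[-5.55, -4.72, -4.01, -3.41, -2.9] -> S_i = -5.55*0.85^i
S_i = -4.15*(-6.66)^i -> [-4.15, 27.64, -184.08, 1225.94, -8164.79]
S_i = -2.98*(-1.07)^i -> [-2.98, 3.19, -3.41, 3.65, -3.91]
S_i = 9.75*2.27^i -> [9.75, 22.13, 50.24, 114.05, 258.89]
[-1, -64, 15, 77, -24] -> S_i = Random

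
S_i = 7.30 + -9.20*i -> [7.3, -1.9, -11.1, -20.3, -29.5]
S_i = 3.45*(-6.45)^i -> [3.45, -22.25, 143.53, -925.76, 5971.15]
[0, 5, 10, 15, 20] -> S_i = 0 + 5*i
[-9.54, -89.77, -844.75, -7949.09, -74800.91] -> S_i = -9.54*9.41^i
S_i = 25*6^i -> [25, 150, 900, 5400, 32400]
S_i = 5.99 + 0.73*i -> [5.99, 6.72, 7.45, 8.18, 8.91]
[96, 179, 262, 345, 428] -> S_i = 96 + 83*i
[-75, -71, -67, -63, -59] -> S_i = -75 + 4*i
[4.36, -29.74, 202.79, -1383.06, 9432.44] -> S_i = 4.36*(-6.82)^i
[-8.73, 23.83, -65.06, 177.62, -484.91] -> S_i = -8.73*(-2.73)^i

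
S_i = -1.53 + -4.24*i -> [-1.53, -5.77, -10.01, -14.25, -18.49]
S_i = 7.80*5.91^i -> [7.8, 46.1, 272.44, 1610.12, 9515.78]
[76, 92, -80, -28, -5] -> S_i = Random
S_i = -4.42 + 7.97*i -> [-4.42, 3.55, 11.52, 19.49, 27.46]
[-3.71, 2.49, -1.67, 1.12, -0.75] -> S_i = -3.71*(-0.67)^i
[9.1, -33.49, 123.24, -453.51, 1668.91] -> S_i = 9.10*(-3.68)^i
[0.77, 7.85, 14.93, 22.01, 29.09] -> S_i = 0.77 + 7.08*i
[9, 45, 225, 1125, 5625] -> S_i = 9*5^i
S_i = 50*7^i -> [50, 350, 2450, 17150, 120050]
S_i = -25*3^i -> [-25, -75, -225, -675, -2025]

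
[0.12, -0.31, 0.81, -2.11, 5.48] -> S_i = 0.12*(-2.60)^i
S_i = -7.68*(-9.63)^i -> [-7.68, 73.96, -712.22, 6858.67, -66049.02]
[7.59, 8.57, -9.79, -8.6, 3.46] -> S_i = Random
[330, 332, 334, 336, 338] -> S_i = 330 + 2*i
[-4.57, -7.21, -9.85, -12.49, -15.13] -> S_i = -4.57 + -2.64*i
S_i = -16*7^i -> [-16, -112, -784, -5488, -38416]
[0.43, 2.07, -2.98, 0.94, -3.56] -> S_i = Random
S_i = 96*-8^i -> [96, -768, 6144, -49152, 393216]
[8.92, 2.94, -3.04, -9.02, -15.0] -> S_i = 8.92 + -5.98*i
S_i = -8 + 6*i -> [-8, -2, 4, 10, 16]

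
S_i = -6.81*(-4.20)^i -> [-6.81, 28.6, -120.13, 504.54, -2119.06]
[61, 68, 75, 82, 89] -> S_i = 61 + 7*i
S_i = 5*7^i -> [5, 35, 245, 1715, 12005]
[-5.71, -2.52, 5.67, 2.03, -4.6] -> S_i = Random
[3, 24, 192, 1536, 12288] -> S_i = 3*8^i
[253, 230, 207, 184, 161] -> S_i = 253 + -23*i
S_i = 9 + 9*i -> [9, 18, 27, 36, 45]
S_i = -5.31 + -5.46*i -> [-5.31, -10.77, -16.23, -21.69, -27.15]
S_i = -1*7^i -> [-1, -7, -49, -343, -2401]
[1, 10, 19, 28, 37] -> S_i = 1 + 9*i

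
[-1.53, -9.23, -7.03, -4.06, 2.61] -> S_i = Random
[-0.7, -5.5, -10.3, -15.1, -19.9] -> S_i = -0.70 + -4.80*i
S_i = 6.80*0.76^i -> [6.8, 5.17, 3.93, 2.99, 2.27]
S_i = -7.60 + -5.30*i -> [-7.6, -12.9, -18.2, -23.5, -28.8]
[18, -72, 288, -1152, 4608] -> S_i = 18*-4^i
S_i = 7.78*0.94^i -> [7.78, 7.31, 6.87, 6.46, 6.07]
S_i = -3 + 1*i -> [-3, -2, -1, 0, 1]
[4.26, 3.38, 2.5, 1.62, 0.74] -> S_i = 4.26 + -0.88*i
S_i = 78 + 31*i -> [78, 109, 140, 171, 202]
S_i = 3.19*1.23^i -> [3.19, 3.92, 4.83, 5.94, 7.3]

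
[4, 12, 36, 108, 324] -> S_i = 4*3^i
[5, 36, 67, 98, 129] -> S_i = 5 + 31*i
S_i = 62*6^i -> [62, 372, 2232, 13392, 80352]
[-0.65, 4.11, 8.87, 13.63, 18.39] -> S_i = -0.65 + 4.76*i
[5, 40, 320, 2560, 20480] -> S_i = 5*8^i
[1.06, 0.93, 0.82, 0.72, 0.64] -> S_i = 1.06*0.88^i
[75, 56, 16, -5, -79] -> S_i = Random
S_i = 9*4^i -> [9, 36, 144, 576, 2304]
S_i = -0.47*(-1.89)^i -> [-0.47, 0.89, -1.68, 3.17, -6.0]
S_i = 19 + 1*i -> [19, 20, 21, 22, 23]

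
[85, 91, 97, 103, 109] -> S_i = 85 + 6*i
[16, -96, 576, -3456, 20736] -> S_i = 16*-6^i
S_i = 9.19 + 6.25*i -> [9.19, 15.44, 21.69, 27.94, 34.19]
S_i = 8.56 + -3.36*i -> [8.56, 5.2, 1.84, -1.52, -4.88]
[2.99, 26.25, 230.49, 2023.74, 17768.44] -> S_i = 2.99*8.78^i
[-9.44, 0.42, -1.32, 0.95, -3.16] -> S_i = Random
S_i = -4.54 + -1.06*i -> [-4.54, -5.6, -6.66, -7.72, -8.78]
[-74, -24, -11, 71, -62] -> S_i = Random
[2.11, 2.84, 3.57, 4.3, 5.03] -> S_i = 2.11 + 0.73*i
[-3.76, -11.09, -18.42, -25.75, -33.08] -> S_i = -3.76 + -7.33*i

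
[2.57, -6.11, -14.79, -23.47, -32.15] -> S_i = 2.57 + -8.68*i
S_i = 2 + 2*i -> [2, 4, 6, 8, 10]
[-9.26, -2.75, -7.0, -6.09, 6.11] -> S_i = Random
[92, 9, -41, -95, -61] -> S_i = Random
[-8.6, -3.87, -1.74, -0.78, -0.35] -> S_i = -8.60*0.45^i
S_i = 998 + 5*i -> [998, 1003, 1008, 1013, 1018]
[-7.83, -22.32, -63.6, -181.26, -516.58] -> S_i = -7.83*2.85^i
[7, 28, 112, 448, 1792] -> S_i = 7*4^i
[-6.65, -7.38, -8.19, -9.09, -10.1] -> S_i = -6.65*1.11^i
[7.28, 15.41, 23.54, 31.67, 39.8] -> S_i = 7.28 + 8.13*i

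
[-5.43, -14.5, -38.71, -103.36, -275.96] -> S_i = -5.43*2.67^i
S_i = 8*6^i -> [8, 48, 288, 1728, 10368]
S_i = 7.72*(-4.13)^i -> [7.72, -31.88, 131.68, -543.84, 2246.04]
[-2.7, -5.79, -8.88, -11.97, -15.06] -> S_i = -2.70 + -3.09*i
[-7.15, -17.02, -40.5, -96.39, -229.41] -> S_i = -7.15*2.38^i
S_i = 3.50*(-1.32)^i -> [3.5, -4.62, 6.1, -8.05, 10.63]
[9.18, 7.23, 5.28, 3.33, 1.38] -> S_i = 9.18 + -1.95*i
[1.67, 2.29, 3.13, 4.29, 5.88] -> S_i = 1.67*1.37^i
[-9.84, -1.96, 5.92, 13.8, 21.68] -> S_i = -9.84 + 7.88*i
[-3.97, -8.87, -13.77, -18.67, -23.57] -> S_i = -3.97 + -4.90*i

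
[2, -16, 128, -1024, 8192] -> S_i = 2*-8^i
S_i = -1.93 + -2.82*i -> [-1.93, -4.75, -7.57, -10.39, -13.21]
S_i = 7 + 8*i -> [7, 15, 23, 31, 39]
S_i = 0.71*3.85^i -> [0.71, 2.73, 10.52, 40.52, 155.99]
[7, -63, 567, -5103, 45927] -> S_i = 7*-9^i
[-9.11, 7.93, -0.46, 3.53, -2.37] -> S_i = Random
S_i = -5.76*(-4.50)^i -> [-5.76, 25.92, -116.64, 524.88, -2361.96]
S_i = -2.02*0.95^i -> [-2.02, -1.92, -1.82, -1.73, -1.65]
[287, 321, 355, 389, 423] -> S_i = 287 + 34*i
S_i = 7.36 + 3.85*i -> [7.36, 11.21, 15.06, 18.91, 22.76]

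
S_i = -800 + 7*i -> [-800, -793, -786, -779, -772]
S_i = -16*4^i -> [-16, -64, -256, -1024, -4096]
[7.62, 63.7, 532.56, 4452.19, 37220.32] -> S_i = 7.62*8.36^i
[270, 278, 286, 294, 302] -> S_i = 270 + 8*i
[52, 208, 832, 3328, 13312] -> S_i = 52*4^i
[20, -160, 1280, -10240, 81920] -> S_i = 20*-8^i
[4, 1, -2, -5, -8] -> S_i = 4 + -3*i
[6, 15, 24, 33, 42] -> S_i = 6 + 9*i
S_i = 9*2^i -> [9, 18, 36, 72, 144]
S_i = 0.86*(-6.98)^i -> [0.86, -6.0, 41.9, -292.46, 2041.36]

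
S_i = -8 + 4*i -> [-8, -4, 0, 4, 8]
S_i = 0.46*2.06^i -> [0.46, 0.95, 1.95, 4.02, 8.28]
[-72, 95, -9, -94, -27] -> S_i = Random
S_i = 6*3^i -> [6, 18, 54, 162, 486]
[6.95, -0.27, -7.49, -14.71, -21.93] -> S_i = 6.95 + -7.22*i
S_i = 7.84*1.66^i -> [7.84, 13.01, 21.6, 35.86, 59.53]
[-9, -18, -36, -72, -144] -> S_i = -9*2^i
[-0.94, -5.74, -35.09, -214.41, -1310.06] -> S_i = -0.94*6.11^i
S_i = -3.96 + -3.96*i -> [-3.96, -7.92, -11.88, -15.84, -19.8]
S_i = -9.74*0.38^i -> [-9.74, -3.7, -1.41, -0.53, -0.2]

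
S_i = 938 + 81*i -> [938, 1019, 1100, 1181, 1262]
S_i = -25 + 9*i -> [-25, -16, -7, 2, 11]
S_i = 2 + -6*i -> [2, -4, -10, -16, -22]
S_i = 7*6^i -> [7, 42, 252, 1512, 9072]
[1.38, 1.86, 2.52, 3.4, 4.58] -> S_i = 1.38*1.35^i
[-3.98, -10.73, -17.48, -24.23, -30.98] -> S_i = -3.98 + -6.75*i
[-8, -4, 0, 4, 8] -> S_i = -8 + 4*i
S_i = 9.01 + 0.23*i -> [9.01, 9.24, 9.47, 9.7, 9.93]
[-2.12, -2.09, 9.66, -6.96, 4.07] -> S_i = Random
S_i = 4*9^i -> [4, 36, 324, 2916, 26244]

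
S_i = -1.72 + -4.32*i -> [-1.72, -6.04, -10.36, -14.68, -19.0]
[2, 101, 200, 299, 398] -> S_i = 2 + 99*i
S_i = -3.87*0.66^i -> [-3.87, -2.55, -1.69, -1.11, -0.73]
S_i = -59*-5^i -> [-59, 295, -1475, 7375, -36875]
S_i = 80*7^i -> [80, 560, 3920, 27440, 192080]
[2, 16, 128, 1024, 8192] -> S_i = 2*8^i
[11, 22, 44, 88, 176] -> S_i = 11*2^i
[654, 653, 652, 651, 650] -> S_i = 654 + -1*i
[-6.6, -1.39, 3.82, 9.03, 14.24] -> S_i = -6.60 + 5.21*i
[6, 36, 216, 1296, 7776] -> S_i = 6*6^i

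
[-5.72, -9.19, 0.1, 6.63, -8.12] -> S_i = Random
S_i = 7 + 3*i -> [7, 10, 13, 16, 19]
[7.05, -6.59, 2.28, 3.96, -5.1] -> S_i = Random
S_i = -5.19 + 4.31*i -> [-5.19, -0.88, 3.43, 7.74, 12.05]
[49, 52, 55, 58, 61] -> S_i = 49 + 3*i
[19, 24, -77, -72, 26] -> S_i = Random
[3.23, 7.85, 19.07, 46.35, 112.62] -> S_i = 3.23*2.43^i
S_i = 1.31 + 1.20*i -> [1.31, 2.51, 3.71, 4.91, 6.11]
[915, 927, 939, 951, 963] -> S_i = 915 + 12*i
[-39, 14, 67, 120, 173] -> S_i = -39 + 53*i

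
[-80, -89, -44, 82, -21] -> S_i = Random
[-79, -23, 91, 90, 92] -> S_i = Random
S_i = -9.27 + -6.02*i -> [-9.27, -15.29, -21.31, -27.33, -33.35]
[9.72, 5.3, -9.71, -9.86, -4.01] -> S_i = Random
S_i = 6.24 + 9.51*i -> [6.24, 15.75, 25.26, 34.77, 44.28]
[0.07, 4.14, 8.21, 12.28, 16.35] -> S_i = 0.07 + 4.07*i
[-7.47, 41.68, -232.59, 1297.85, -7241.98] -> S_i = -7.47*(-5.58)^i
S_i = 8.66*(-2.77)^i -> [8.66, -23.99, 66.45, -184.06, 509.84]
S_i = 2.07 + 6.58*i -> [2.07, 8.65, 15.23, 21.81, 28.39]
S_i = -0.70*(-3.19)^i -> [-0.7, 2.23, -7.12, 22.72, -72.49]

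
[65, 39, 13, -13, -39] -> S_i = 65 + -26*i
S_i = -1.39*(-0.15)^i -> [-1.39, 0.21, -0.03, 0.0, -0.0]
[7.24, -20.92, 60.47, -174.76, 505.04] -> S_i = 7.24*(-2.89)^i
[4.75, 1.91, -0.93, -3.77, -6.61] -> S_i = 4.75 + -2.84*i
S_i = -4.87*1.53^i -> [-4.87, -7.45, -11.4, -17.44, -26.69]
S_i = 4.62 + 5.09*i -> [4.62, 9.71, 14.8, 19.89, 24.98]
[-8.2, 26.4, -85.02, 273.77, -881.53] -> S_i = -8.20*(-3.22)^i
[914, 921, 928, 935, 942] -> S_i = 914 + 7*i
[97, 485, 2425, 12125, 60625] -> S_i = 97*5^i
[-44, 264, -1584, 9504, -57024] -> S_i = -44*-6^i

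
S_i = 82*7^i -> [82, 574, 4018, 28126, 196882]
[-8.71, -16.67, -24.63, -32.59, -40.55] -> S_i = -8.71 + -7.96*i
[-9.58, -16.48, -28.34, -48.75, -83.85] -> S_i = -9.58*1.72^i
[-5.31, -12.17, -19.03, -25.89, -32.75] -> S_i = -5.31 + -6.86*i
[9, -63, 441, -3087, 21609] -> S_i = 9*-7^i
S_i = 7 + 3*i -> [7, 10, 13, 16, 19]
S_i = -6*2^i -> [-6, -12, -24, -48, -96]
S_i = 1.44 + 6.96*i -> [1.44, 8.4, 15.36, 22.32, 29.28]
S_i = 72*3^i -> [72, 216, 648, 1944, 5832]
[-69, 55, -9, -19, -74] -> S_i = Random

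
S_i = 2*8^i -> [2, 16, 128, 1024, 8192]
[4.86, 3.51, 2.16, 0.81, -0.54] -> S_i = 4.86 + -1.35*i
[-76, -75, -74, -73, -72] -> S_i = -76 + 1*i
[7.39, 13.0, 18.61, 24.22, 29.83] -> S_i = 7.39 + 5.61*i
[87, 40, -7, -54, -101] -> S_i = 87 + -47*i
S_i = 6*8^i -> [6, 48, 384, 3072, 24576]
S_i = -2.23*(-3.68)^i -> [-2.23, 8.21, -30.2, 111.13, -408.97]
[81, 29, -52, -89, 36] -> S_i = Random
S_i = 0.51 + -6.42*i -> [0.51, -5.91, -12.33, -18.75, -25.17]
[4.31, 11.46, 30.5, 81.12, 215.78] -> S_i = 4.31*2.66^i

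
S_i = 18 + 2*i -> [18, 20, 22, 24, 26]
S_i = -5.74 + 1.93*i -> [-5.74, -3.81, -1.88, 0.05, 1.98]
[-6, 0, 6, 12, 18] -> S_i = -6 + 6*i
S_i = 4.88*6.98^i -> [4.88, 34.06, 237.76, 1659.53, 11583.55]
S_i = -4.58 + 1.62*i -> [-4.58, -2.96, -1.34, 0.28, 1.9]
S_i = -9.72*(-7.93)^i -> [-9.72, 77.08, -611.24, 4847.14, -38437.84]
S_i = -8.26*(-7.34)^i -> [-8.26, 60.63, -445.01, 3266.39, -23975.31]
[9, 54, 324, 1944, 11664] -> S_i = 9*6^i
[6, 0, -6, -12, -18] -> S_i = 6 + -6*i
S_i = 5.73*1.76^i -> [5.73, 10.08, 17.75, 31.24, 54.98]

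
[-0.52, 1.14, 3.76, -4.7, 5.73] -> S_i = Random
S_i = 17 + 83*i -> [17, 100, 183, 266, 349]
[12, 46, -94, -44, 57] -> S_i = Random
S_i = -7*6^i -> [-7, -42, -252, -1512, -9072]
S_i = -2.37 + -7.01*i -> [-2.37, -9.38, -16.39, -23.4, -30.41]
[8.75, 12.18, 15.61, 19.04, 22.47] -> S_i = 8.75 + 3.43*i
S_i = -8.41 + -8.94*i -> [-8.41, -17.35, -26.29, -35.23, -44.17]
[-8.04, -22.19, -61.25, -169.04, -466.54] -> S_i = -8.04*2.76^i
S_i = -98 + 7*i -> [-98, -91, -84, -77, -70]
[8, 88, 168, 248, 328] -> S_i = 8 + 80*i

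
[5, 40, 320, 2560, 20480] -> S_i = 5*8^i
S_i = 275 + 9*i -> [275, 284, 293, 302, 311]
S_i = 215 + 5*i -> [215, 220, 225, 230, 235]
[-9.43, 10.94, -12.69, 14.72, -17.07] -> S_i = -9.43*(-1.16)^i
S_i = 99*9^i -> [99, 891, 8019, 72171, 649539]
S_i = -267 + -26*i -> [-267, -293, -319, -345, -371]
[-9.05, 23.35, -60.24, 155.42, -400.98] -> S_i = -9.05*(-2.58)^i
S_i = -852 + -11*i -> [-852, -863, -874, -885, -896]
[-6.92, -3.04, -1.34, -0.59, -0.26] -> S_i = -6.92*0.44^i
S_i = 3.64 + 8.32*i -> [3.64, 11.96, 20.28, 28.6, 36.92]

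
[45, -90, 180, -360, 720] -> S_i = 45*-2^i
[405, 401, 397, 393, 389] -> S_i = 405 + -4*i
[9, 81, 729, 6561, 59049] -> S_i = 9*9^i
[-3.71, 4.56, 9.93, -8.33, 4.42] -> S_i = Random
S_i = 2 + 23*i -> [2, 25, 48, 71, 94]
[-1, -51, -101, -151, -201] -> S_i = -1 + -50*i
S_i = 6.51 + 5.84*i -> [6.51, 12.35, 18.19, 24.03, 29.87]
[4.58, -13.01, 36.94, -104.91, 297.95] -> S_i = 4.58*(-2.84)^i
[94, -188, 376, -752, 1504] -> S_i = 94*-2^i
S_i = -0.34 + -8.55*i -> [-0.34, -8.89, -17.44, -25.99, -34.54]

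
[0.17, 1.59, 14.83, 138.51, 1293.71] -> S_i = 0.17*9.34^i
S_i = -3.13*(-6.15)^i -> [-3.13, 19.25, -118.38, 728.06, -4477.59]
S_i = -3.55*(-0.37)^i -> [-3.55, 1.31, -0.49, 0.18, -0.07]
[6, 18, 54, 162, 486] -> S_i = 6*3^i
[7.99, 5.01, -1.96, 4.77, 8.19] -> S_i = Random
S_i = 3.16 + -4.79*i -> [3.16, -1.63, -6.42, -11.21, -16.0]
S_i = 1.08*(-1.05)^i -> [1.08, -1.13, 1.19, -1.25, 1.31]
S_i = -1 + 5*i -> [-1, 4, 9, 14, 19]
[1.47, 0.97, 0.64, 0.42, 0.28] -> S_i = 1.47*0.66^i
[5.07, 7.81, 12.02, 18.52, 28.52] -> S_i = 5.07*1.54^i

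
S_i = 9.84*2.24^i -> [9.84, 22.04, 49.37, 110.6, 247.73]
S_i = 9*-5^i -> [9, -45, 225, -1125, 5625]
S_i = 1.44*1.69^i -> [1.44, 2.43, 4.11, 6.95, 11.75]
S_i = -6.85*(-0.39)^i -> [-6.85, 2.67, -1.04, 0.41, -0.16]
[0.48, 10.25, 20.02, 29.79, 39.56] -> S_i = 0.48 + 9.77*i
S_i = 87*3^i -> [87, 261, 783, 2349, 7047]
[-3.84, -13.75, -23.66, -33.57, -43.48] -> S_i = -3.84 + -9.91*i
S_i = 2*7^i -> [2, 14, 98, 686, 4802]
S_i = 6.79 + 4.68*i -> [6.79, 11.47, 16.15, 20.83, 25.51]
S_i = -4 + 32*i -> [-4, 28, 60, 92, 124]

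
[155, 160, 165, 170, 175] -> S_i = 155 + 5*i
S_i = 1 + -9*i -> [1, -8, -17, -26, -35]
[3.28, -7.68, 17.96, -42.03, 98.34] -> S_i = 3.28*(-2.34)^i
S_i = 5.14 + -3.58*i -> [5.14, 1.56, -2.02, -5.6, -9.18]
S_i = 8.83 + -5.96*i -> [8.83, 2.87, -3.09, -9.05, -15.01]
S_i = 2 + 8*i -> [2, 10, 18, 26, 34]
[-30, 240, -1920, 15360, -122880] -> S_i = -30*-8^i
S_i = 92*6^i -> [92, 552, 3312, 19872, 119232]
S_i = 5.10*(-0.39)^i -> [5.1, -1.99, 0.78, -0.3, 0.12]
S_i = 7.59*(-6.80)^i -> [7.59, -51.61, 350.96, -2386.54, 16228.46]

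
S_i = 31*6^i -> [31, 186, 1116, 6696, 40176]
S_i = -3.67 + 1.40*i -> [-3.67, -2.27, -0.87, 0.53, 1.93]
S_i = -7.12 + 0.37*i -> [-7.12, -6.75, -6.38, -6.01, -5.64]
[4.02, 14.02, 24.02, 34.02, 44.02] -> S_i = 4.02 + 10.00*i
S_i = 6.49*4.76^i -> [6.49, 30.89, 147.05, 699.95, 3331.75]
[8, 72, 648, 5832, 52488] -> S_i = 8*9^i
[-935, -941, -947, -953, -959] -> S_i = -935 + -6*i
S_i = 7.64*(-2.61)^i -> [7.64, -19.94, 52.04, -135.84, 354.53]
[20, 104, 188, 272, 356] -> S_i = 20 + 84*i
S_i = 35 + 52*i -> [35, 87, 139, 191, 243]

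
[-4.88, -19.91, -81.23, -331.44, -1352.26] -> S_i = -4.88*4.08^i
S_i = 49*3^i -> [49, 147, 441, 1323, 3969]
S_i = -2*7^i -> [-2, -14, -98, -686, -4802]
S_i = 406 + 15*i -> [406, 421, 436, 451, 466]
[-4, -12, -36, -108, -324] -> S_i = -4*3^i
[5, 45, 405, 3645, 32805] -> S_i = 5*9^i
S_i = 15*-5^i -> [15, -75, 375, -1875, 9375]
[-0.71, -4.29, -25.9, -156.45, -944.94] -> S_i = -0.71*6.04^i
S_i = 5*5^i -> [5, 25, 125, 625, 3125]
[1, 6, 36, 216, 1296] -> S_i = 1*6^i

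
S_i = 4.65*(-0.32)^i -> [4.65, -1.49, 0.48, -0.15, 0.05]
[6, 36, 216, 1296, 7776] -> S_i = 6*6^i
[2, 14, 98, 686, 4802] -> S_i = 2*7^i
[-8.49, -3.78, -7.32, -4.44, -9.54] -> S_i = Random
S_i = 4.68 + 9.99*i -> [4.68, 14.67, 24.66, 34.65, 44.64]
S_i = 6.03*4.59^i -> [6.03, 27.68, 127.04, 583.12, 2676.5]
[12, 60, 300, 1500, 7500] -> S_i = 12*5^i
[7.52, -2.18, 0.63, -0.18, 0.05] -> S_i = 7.52*(-0.29)^i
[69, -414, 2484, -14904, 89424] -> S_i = 69*-6^i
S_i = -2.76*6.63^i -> [-2.76, -18.3, -121.32, -804.36, -5332.9]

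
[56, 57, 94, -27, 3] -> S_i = Random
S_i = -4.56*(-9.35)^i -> [-4.56, 42.64, -398.65, 3727.35, -34850.68]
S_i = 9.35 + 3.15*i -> [9.35, 12.5, 15.65, 18.8, 21.95]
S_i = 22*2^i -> [22, 44, 88, 176, 352]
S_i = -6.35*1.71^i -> [-6.35, -10.86, -18.57, -31.75, -54.29]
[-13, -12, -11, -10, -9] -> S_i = -13 + 1*i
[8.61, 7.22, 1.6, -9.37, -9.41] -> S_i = Random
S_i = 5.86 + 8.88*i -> [5.86, 14.74, 23.62, 32.5, 41.38]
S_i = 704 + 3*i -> [704, 707, 710, 713, 716]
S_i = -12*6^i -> [-12, -72, -432, -2592, -15552]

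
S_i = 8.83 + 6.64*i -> [8.83, 15.47, 22.11, 28.75, 35.39]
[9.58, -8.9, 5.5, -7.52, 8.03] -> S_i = Random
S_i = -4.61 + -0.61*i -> [-4.61, -5.22, -5.83, -6.44, -7.05]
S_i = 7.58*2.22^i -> [7.58, 16.83, 37.36, 82.93, 184.11]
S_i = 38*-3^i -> [38, -114, 342, -1026, 3078]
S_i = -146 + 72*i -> [-146, -74, -2, 70, 142]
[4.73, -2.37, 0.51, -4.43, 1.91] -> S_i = Random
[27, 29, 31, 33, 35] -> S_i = 27 + 2*i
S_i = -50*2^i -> [-50, -100, -200, -400, -800]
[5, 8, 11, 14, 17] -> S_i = 5 + 3*i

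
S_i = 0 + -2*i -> [0, -2, -4, -6, -8]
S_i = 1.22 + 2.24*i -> [1.22, 3.46, 5.7, 7.94, 10.18]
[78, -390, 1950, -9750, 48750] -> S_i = 78*-5^i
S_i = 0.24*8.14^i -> [0.24, 1.95, 15.9, 129.44, 1053.68]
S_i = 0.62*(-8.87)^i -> [0.62, -5.5, 48.78, -432.68, 3837.83]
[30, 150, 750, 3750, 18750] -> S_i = 30*5^i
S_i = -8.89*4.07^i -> [-8.89, -36.18, -147.26, -599.36, -2439.38]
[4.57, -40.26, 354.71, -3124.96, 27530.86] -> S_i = 4.57*(-8.81)^i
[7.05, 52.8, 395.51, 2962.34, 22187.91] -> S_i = 7.05*7.49^i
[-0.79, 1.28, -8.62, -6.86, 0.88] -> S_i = Random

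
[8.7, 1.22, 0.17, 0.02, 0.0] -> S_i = 8.70*0.14^i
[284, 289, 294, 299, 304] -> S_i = 284 + 5*i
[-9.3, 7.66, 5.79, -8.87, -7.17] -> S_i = Random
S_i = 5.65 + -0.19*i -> [5.65, 5.46, 5.27, 5.08, 4.89]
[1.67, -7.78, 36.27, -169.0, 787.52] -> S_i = 1.67*(-4.66)^i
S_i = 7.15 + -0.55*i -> [7.15, 6.6, 6.05, 5.5, 4.95]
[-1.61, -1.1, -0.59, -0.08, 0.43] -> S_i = -1.61 + 0.51*i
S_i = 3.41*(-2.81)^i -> [3.41, -9.58, 26.93, -75.66, 212.61]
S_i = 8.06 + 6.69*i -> [8.06, 14.75, 21.44, 28.13, 34.82]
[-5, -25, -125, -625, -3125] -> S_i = -5*5^i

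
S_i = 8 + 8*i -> [8, 16, 24, 32, 40]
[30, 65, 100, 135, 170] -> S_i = 30 + 35*i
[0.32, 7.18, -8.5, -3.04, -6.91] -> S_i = Random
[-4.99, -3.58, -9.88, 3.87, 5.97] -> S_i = Random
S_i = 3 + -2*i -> [3, 1, -1, -3, -5]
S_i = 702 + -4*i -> [702, 698, 694, 690, 686]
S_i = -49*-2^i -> [-49, 98, -196, 392, -784]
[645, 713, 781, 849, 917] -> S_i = 645 + 68*i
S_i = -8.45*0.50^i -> [-8.45, -4.22, -2.11, -1.06, -0.53]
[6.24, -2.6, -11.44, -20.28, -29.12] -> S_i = 6.24 + -8.84*i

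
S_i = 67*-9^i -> [67, -603, 5427, -48843, 439587]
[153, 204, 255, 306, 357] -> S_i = 153 + 51*i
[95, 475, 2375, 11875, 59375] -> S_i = 95*5^i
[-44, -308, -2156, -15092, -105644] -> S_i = -44*7^i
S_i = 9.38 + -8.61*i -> [9.38, 0.77, -7.84, -16.45, -25.06]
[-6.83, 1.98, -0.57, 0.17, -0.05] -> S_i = -6.83*(-0.29)^i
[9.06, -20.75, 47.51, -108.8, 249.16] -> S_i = 9.06*(-2.29)^i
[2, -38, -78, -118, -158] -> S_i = 2 + -40*i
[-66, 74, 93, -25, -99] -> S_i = Random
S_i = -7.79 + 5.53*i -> [-7.79, -2.26, 3.27, 8.8, 14.33]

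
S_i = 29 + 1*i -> [29, 30, 31, 32, 33]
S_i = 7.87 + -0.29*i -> [7.87, 7.58, 7.29, 7.0, 6.71]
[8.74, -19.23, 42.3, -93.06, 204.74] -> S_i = 8.74*(-2.20)^i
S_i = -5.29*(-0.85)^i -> [-5.29, 4.5, -3.82, 3.25, -2.76]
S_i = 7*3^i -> [7, 21, 63, 189, 567]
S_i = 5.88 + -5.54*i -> [5.88, 0.34, -5.2, -10.74, -16.28]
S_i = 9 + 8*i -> [9, 17, 25, 33, 41]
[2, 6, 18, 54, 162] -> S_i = 2*3^i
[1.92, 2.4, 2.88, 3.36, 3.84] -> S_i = 1.92 + 0.48*i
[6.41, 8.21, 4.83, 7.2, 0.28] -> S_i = Random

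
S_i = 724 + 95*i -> [724, 819, 914, 1009, 1104]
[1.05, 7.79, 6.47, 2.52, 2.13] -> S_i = Random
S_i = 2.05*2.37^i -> [2.05, 4.86, 11.51, 27.29, 64.68]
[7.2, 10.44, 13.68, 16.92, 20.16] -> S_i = 7.20 + 3.24*i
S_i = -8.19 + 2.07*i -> [-8.19, -6.12, -4.05, -1.98, 0.09]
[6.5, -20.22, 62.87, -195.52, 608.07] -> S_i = 6.50*(-3.11)^i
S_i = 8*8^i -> [8, 64, 512, 4096, 32768]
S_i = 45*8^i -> [45, 360, 2880, 23040, 184320]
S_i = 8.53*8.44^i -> [8.53, 71.99, 607.62, 5128.33, 43283.15]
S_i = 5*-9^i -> [5, -45, 405, -3645, 32805]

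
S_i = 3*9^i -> [3, 27, 243, 2187, 19683]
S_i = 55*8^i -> [55, 440, 3520, 28160, 225280]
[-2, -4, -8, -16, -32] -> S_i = -2*2^i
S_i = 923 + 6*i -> [923, 929, 935, 941, 947]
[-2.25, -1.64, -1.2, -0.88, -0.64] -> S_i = -2.25*0.73^i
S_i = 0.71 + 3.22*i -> [0.71, 3.93, 7.15, 10.37, 13.59]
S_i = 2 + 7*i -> [2, 9, 16, 23, 30]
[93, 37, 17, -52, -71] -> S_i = Random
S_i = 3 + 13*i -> [3, 16, 29, 42, 55]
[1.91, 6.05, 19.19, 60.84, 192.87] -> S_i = 1.91*3.17^i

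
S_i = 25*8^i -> [25, 200, 1600, 12800, 102400]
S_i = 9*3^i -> [9, 27, 81, 243, 729]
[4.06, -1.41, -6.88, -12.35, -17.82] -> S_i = 4.06 + -5.47*i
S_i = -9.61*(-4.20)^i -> [-9.61, 40.36, -169.52, 711.99, -2990.34]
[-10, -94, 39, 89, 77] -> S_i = Random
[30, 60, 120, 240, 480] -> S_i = 30*2^i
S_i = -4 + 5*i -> [-4, 1, 6, 11, 16]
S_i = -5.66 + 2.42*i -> [-5.66, -3.24, -0.82, 1.6, 4.02]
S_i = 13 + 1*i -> [13, 14, 15, 16, 17]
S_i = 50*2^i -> [50, 100, 200, 400, 800]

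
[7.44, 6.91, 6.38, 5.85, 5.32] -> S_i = 7.44 + -0.53*i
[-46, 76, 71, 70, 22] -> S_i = Random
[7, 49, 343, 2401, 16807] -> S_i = 7*7^i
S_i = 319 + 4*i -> [319, 323, 327, 331, 335]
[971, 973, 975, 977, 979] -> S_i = 971 + 2*i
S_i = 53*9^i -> [53, 477, 4293, 38637, 347733]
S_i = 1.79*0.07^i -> [1.79, 0.13, 0.01, 0.0, 0.0]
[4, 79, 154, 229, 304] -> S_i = 4 + 75*i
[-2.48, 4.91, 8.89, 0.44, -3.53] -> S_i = Random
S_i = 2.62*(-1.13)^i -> [2.62, -2.96, 3.35, -3.78, 4.27]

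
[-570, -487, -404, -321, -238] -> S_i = -570 + 83*i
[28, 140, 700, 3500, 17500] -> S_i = 28*5^i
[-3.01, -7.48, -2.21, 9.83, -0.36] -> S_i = Random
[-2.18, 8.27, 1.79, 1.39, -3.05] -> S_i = Random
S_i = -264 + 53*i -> [-264, -211, -158, -105, -52]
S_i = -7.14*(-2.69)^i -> [-7.14, 19.21, -51.67, 138.98, -373.86]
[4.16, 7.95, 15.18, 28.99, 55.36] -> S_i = 4.16*1.91^i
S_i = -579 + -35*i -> [-579, -614, -649, -684, -719]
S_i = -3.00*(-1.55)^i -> [-3.0, 4.65, -7.21, 11.17, -17.32]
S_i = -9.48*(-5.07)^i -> [-9.48, 48.06, -243.68, 1235.47, -6263.83]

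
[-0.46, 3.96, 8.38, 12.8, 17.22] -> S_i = -0.46 + 4.42*i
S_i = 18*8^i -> [18, 144, 1152, 9216, 73728]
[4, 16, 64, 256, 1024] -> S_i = 4*4^i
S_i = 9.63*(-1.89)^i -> [9.63, -18.2, 34.4, -65.01, 122.88]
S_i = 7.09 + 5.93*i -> [7.09, 13.02, 18.95, 24.88, 30.81]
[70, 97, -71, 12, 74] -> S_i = Random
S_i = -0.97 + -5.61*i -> [-0.97, -6.58, -12.19, -17.8, -23.41]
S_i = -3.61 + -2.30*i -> [-3.61, -5.91, -8.21, -10.51, -12.81]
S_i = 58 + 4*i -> [58, 62, 66, 70, 74]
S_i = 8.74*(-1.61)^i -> [8.74, -14.07, 22.65, -36.47, 58.72]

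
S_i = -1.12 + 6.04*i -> [-1.12, 4.92, 10.96, 17.0, 23.04]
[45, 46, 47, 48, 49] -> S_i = 45 + 1*i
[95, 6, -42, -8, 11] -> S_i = Random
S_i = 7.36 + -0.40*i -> [7.36, 6.96, 6.56, 6.16, 5.76]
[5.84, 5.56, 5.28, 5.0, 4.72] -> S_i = 5.84 + -0.28*i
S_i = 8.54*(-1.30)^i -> [8.54, -11.1, 14.43, -18.76, 24.39]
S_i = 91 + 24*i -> [91, 115, 139, 163, 187]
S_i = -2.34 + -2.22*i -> [-2.34, -4.56, -6.78, -9.0, -11.22]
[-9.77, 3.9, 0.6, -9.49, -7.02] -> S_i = Random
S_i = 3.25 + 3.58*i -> [3.25, 6.83, 10.41, 13.99, 17.57]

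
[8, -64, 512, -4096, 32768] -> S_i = 8*-8^i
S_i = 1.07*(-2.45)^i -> [1.07, -2.62, 6.42, -15.74, 38.55]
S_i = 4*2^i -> [4, 8, 16, 32, 64]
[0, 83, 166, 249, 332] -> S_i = 0 + 83*i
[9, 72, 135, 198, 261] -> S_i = 9 + 63*i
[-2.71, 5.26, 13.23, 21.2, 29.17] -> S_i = -2.71 + 7.97*i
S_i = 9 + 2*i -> [9, 11, 13, 15, 17]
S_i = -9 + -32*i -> [-9, -41, -73, -105, -137]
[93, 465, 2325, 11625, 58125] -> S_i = 93*5^i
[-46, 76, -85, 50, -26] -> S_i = Random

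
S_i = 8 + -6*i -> [8, 2, -4, -10, -16]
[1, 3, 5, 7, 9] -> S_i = 1 + 2*i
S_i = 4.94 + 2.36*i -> [4.94, 7.3, 9.66, 12.02, 14.38]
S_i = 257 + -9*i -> [257, 248, 239, 230, 221]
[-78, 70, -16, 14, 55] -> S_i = Random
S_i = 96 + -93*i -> [96, 3, -90, -183, -276]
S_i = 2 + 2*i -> [2, 4, 6, 8, 10]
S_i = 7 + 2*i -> [7, 9, 11, 13, 15]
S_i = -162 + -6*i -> [-162, -168, -174, -180, -186]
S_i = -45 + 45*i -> [-45, 0, 45, 90, 135]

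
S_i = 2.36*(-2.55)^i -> [2.36, -6.02, 15.35, -39.13, 99.79]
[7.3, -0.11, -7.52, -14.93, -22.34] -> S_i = 7.30 + -7.41*i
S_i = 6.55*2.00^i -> [6.55, 13.1, 26.2, 52.4, 104.8]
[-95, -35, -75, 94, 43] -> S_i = Random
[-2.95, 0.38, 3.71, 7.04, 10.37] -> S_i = -2.95 + 3.33*i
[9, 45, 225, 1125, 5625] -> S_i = 9*5^i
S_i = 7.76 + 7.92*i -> [7.76, 15.68, 23.6, 31.52, 39.44]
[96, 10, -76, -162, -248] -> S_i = 96 + -86*i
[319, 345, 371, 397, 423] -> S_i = 319 + 26*i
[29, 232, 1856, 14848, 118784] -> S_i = 29*8^i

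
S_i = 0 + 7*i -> [0, 7, 14, 21, 28]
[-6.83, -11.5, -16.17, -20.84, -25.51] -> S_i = -6.83 + -4.67*i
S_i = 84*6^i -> [84, 504, 3024, 18144, 108864]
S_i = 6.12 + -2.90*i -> [6.12, 3.22, 0.32, -2.58, -5.48]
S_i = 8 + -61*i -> [8, -53, -114, -175, -236]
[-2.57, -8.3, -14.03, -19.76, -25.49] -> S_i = -2.57 + -5.73*i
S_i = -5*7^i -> [-5, -35, -245, -1715, -12005]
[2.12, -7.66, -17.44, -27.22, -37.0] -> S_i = 2.12 + -9.78*i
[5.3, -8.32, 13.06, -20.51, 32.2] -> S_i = 5.30*(-1.57)^i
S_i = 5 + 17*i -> [5, 22, 39, 56, 73]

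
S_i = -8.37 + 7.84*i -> [-8.37, -0.53, 7.31, 15.15, 22.99]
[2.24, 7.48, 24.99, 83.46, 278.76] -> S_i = 2.24*3.34^i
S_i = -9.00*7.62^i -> [-9.0, -68.58, -522.58, -3982.06, -30343.27]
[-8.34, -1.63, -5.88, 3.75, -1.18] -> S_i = Random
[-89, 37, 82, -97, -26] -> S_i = Random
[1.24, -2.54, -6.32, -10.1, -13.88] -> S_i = 1.24 + -3.78*i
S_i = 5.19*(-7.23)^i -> [5.19, -37.52, 271.3, -1961.47, 14181.45]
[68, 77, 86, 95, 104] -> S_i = 68 + 9*i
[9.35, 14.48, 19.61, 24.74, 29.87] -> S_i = 9.35 + 5.13*i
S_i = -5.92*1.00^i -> [-5.92, -5.92, -5.92, -5.92, -5.92]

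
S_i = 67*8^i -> [67, 536, 4288, 34304, 274432]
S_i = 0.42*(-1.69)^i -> [0.42, -0.71, 1.2, -2.03, 3.43]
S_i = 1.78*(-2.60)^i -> [1.78, -4.63, 12.03, -31.29, 81.34]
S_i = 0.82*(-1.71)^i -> [0.82, -1.4, 2.4, -4.1, 7.01]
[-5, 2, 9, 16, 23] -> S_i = -5 + 7*i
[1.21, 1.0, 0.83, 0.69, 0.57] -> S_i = 1.21*0.83^i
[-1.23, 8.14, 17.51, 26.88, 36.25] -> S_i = -1.23 + 9.37*i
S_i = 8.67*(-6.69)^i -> [8.67, -58.0, 388.04, -2595.96, 17366.95]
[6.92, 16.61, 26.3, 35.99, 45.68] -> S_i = 6.92 + 9.69*i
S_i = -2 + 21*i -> [-2, 19, 40, 61, 82]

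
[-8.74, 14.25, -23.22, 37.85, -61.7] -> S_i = -8.74*(-1.63)^i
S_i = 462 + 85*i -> [462, 547, 632, 717, 802]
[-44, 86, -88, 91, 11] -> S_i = Random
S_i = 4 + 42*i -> [4, 46, 88, 130, 172]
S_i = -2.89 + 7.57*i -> [-2.89, 4.68, 12.25, 19.82, 27.39]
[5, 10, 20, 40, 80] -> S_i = 5*2^i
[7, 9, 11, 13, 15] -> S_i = 7 + 2*i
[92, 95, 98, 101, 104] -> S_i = 92 + 3*i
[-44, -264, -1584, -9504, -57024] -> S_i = -44*6^i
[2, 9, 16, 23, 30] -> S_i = 2 + 7*i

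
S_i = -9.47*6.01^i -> [-9.47, -56.91, -342.06, -2055.76, -12355.15]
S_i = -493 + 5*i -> [-493, -488, -483, -478, -473]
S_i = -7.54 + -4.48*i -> [-7.54, -12.02, -16.5, -20.98, -25.46]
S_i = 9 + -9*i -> [9, 0, -9, -18, -27]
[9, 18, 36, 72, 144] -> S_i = 9*2^i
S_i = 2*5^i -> [2, 10, 50, 250, 1250]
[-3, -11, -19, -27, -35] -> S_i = -3 + -8*i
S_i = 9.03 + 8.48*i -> [9.03, 17.51, 25.99, 34.47, 42.95]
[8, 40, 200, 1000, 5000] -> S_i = 8*5^i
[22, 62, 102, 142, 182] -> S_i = 22 + 40*i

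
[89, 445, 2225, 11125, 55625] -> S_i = 89*5^i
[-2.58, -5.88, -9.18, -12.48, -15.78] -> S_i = -2.58 + -3.30*i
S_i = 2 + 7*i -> [2, 9, 16, 23, 30]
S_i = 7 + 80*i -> [7, 87, 167, 247, 327]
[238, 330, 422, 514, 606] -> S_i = 238 + 92*i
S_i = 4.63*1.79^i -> [4.63, 8.29, 14.83, 26.55, 47.53]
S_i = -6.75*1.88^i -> [-6.75, -12.69, -23.86, -44.85, -84.32]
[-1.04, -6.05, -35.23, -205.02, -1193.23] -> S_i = -1.04*5.82^i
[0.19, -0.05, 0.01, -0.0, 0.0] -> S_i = 0.19*(-0.27)^i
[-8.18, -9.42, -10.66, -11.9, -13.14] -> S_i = -8.18 + -1.24*i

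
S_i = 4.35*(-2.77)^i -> [4.35, -12.05, 33.38, -92.45, 256.1]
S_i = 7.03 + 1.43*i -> [7.03, 8.46, 9.89, 11.32, 12.75]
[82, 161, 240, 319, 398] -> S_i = 82 + 79*i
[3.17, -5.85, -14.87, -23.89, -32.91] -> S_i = 3.17 + -9.02*i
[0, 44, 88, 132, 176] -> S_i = 0 + 44*i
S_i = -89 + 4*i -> [-89, -85, -81, -77, -73]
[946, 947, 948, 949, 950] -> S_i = 946 + 1*i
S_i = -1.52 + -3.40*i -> [-1.52, -4.92, -8.32, -11.72, -15.12]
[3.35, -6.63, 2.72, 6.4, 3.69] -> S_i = Random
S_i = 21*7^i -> [21, 147, 1029, 7203, 50421]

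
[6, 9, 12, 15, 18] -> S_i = 6 + 3*i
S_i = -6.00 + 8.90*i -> [-6.0, 2.9, 11.8, 20.7, 29.6]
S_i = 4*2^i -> [4, 8, 16, 32, 64]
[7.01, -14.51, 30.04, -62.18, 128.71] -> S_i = 7.01*(-2.07)^i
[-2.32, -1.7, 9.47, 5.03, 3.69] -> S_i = Random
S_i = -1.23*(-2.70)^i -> [-1.23, 3.32, -8.97, 24.21, -65.37]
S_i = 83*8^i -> [83, 664, 5312, 42496, 339968]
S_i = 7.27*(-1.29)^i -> [7.27, -9.38, 12.1, -15.61, 20.13]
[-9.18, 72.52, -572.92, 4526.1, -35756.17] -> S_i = -9.18*(-7.90)^i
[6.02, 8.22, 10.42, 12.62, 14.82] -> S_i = 6.02 + 2.20*i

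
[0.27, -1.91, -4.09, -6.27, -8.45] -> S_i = 0.27 + -2.18*i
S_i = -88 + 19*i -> [-88, -69, -50, -31, -12]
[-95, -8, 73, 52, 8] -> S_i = Random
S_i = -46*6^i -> [-46, -276, -1656, -9936, -59616]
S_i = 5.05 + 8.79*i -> [5.05, 13.84, 22.63, 31.42, 40.21]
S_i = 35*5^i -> [35, 175, 875, 4375, 21875]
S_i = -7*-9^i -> [-7, 63, -567, 5103, -45927]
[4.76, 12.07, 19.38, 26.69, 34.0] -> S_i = 4.76 + 7.31*i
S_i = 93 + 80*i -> [93, 173, 253, 333, 413]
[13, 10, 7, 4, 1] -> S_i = 13 + -3*i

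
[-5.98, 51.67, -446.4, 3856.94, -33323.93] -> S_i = -5.98*(-8.64)^i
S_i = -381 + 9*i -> [-381, -372, -363, -354, -345]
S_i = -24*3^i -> [-24, -72, -216, -648, -1944]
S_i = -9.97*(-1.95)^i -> [-9.97, 19.44, -37.91, 73.93, -144.16]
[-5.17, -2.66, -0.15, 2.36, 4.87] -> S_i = -5.17 + 2.51*i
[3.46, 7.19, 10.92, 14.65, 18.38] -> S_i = 3.46 + 3.73*i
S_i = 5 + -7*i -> [5, -2, -9, -16, -23]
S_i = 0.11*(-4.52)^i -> [0.11, -0.5, 2.25, -10.16, 45.91]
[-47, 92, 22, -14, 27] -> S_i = Random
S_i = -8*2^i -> [-8, -16, -32, -64, -128]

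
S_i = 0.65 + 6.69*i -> [0.65, 7.34, 14.03, 20.72, 27.41]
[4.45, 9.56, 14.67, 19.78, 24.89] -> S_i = 4.45 + 5.11*i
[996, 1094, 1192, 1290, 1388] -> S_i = 996 + 98*i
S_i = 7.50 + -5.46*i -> [7.5, 2.04, -3.42, -8.88, -14.34]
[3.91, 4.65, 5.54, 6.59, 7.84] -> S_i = 3.91*1.19^i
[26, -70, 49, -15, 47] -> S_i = Random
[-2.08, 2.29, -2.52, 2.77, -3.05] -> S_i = -2.08*(-1.10)^i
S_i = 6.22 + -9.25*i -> [6.22, -3.03, -12.28, -21.53, -30.78]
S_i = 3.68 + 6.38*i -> [3.68, 10.06, 16.44, 22.82, 29.2]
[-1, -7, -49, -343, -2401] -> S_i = -1*7^i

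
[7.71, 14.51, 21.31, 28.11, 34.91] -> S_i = 7.71 + 6.80*i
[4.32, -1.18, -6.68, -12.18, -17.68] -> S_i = 4.32 + -5.50*i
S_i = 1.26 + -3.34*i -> [1.26, -2.08, -5.42, -8.76, -12.1]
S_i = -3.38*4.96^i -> [-3.38, -16.76, -83.15, -412.44, -2045.71]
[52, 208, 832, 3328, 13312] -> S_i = 52*4^i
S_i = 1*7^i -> [1, 7, 49, 343, 2401]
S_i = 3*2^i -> [3, 6, 12, 24, 48]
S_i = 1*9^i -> [1, 9, 81, 729, 6561]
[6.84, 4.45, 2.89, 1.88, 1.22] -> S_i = 6.84*0.65^i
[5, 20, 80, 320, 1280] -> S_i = 5*4^i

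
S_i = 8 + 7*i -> [8, 15, 22, 29, 36]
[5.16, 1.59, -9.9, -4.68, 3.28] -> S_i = Random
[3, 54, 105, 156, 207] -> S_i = 3 + 51*i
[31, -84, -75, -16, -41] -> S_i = Random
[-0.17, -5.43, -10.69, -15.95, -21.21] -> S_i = -0.17 + -5.26*i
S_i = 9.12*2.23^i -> [9.12, 20.34, 45.35, 101.14, 225.54]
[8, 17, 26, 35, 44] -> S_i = 8 + 9*i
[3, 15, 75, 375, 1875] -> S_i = 3*5^i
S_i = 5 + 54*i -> [5, 59, 113, 167, 221]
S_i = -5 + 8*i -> [-5, 3, 11, 19, 27]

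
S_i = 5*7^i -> [5, 35, 245, 1715, 12005]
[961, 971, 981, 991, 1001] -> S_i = 961 + 10*i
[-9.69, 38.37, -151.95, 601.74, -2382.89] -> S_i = -9.69*(-3.96)^i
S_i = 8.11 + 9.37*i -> [8.11, 17.48, 26.85, 36.22, 45.59]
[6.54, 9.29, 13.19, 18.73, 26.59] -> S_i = 6.54*1.42^i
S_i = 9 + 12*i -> [9, 21, 33, 45, 57]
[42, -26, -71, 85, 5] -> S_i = Random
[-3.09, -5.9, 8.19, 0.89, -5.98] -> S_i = Random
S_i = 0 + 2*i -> [0, 2, 4, 6, 8]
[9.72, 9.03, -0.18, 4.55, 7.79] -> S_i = Random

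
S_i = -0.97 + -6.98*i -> [-0.97, -7.95, -14.93, -21.91, -28.89]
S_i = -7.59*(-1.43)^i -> [-7.59, 10.85, -15.52, 22.19, -31.74]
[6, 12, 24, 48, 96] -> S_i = 6*2^i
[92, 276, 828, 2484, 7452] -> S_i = 92*3^i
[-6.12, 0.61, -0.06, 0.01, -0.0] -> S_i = -6.12*(-0.10)^i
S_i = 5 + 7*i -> [5, 12, 19, 26, 33]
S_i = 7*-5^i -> [7, -35, 175, -875, 4375]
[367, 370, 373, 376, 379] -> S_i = 367 + 3*i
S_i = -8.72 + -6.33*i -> [-8.72, -15.05, -21.38, -27.71, -34.04]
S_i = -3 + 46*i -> [-3, 43, 89, 135, 181]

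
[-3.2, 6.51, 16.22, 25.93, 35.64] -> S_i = -3.20 + 9.71*i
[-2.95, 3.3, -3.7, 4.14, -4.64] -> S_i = -2.95*(-1.12)^i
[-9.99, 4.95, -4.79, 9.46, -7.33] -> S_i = Random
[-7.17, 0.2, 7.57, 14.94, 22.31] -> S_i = -7.17 + 7.37*i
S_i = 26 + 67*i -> [26, 93, 160, 227, 294]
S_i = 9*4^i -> [9, 36, 144, 576, 2304]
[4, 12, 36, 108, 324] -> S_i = 4*3^i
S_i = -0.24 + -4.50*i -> [-0.24, -4.74, -9.24, -13.74, -18.24]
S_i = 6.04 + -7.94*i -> [6.04, -1.9, -9.84, -17.78, -25.72]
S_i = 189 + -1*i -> [189, 188, 187, 186, 185]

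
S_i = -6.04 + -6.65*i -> [-6.04, -12.69, -19.34, -25.99, -32.64]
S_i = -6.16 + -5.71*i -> [-6.16, -11.87, -17.58, -23.29, -29.0]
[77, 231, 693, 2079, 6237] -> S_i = 77*3^i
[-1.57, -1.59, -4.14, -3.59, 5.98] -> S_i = Random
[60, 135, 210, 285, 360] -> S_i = 60 + 75*i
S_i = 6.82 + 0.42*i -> [6.82, 7.24, 7.66, 8.08, 8.5]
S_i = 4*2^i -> [4, 8, 16, 32, 64]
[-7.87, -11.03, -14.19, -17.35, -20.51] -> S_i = -7.87 + -3.16*i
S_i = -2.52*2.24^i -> [-2.52, -5.64, -12.64, -28.32, -63.44]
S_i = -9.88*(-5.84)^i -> [-9.88, 57.7, -336.96, 1967.87, -11492.34]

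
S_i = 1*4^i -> [1, 4, 16, 64, 256]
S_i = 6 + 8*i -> [6, 14, 22, 30, 38]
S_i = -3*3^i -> [-3, -9, -27, -81, -243]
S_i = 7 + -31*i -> [7, -24, -55, -86, -117]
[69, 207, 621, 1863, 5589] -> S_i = 69*3^i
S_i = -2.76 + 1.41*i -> [-2.76, -1.35, 0.06, 1.47, 2.88]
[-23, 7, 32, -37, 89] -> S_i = Random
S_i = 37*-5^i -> [37, -185, 925, -4625, 23125]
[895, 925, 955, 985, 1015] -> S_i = 895 + 30*i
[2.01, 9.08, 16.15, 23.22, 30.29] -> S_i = 2.01 + 7.07*i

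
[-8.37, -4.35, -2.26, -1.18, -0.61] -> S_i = -8.37*0.52^i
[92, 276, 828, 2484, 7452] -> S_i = 92*3^i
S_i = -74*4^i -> [-74, -296, -1184, -4736, -18944]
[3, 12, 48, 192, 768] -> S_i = 3*4^i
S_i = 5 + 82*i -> [5, 87, 169, 251, 333]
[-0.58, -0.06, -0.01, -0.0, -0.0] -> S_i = -0.58*0.11^i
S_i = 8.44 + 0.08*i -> [8.44, 8.52, 8.6, 8.68, 8.76]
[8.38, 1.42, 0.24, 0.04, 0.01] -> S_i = 8.38*0.17^i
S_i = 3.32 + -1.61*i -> [3.32, 1.71, 0.1, -1.51, -3.12]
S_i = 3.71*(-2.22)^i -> [3.71, -8.24, 18.28, -40.59, 90.11]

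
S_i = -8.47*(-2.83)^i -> [-8.47, 23.97, -67.84, 191.97, -543.29]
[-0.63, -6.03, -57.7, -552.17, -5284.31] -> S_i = -0.63*9.57^i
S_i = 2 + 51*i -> [2, 53, 104, 155, 206]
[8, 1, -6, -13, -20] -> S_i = 8 + -7*i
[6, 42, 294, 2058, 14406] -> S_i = 6*7^i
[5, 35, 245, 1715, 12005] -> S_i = 5*7^i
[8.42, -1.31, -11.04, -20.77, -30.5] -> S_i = 8.42 + -9.73*i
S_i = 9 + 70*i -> [9, 79, 149, 219, 289]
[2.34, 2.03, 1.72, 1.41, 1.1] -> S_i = 2.34 + -0.31*i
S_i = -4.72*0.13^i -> [-4.72, -0.61, -0.08, -0.01, -0.0]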